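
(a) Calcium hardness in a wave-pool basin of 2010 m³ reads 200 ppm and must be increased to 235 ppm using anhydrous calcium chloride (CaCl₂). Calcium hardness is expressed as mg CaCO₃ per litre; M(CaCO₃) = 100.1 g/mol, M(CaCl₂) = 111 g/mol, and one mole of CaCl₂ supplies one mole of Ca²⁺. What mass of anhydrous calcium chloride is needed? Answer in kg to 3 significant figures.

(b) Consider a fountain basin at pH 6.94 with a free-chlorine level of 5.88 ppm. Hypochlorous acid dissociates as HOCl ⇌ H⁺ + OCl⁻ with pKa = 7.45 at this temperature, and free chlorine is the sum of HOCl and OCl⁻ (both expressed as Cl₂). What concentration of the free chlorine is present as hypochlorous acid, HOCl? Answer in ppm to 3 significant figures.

(a) Volume: 2010 m³ = 2,010,000 L.
(a) Hardness to add: (235 − 200) = 35 mg/L as CaCO₃ × 2,010,000 L = 70,350 g as CaCO₃.
(a) Moles of Ca²⁺ (1 mol Ca²⁺ ≡ 1 mol CaCO₃): 70,350 / 100.1 g/mol = 702.8 mol.
(a) Mass of CaCl₂: 702.8 × 111 = 78,010 g.

(b) [OCl⁻]/[HOCl] = 10^(pH − pKa) = 10^(6.94 − 7.45) = 10^-0.51 = 0.309.
(b) Fraction as HOCl = 1 / (1 + 0.309) = 0.7639.
(b) HOCl = 0.7639 × 5.88 ppm = 4.492 ppm.

(a) 78.0 kg; (b) 4.49 ppm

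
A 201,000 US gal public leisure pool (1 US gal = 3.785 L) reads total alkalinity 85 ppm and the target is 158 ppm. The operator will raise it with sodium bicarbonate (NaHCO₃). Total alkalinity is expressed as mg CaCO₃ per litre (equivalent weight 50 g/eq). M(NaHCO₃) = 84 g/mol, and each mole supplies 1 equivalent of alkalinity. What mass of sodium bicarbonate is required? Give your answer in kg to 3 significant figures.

Volume: 201,000 US gal × 3.785 L/gal = 760,785 L.
Alkalinity to add: (158 − 85) = 73 mg/L as CaCO₃ × 760,785 L = 55,540 g as CaCO₃.
Equivalents: 55,540 g ÷ 50 g/eq = 1111 eq.
NaHCO₃ supplies 1 eq per mole → 1111 mol.
Mass: 1111 mol × 84 g/mol = 93,300 g.

93.3 kg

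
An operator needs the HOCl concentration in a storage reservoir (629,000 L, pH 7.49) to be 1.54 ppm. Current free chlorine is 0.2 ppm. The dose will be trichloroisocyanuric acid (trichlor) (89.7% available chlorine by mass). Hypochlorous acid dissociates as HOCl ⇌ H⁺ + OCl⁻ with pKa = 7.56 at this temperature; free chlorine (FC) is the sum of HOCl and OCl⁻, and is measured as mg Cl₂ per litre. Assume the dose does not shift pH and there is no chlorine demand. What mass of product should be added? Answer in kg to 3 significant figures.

1.86 kg

[OCl⁻]/[HOCl] = 10^(pH − pKa) = 10^(7.49 − 7.56) = 0.8511; fraction as HOCl = 1/(1 + 0.8511) = 0.5402.
Free chlorine required for 1.54 ppm HOCl: 1.54 / 0.5402 = 2.851 ppm.
FC to add: 2.851 − 0.2 = 2.651 mg/L as Cl₂.
Cl₂ equivalent: 2.651 mg/L × 629,000 L = 1667 g.
Product at 89.7% available Cl: 1667 / 0.897 = 1859 g.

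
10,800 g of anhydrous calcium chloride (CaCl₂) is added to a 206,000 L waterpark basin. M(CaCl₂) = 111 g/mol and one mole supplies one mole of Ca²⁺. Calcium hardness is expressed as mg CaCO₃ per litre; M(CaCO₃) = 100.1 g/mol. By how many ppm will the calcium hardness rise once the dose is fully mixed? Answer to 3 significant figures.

Moles of Ca²⁺: 10,800 g ÷ 111 g/mol = 97.3 mol.
As CaCO₃: 97.3 mol × 100.1 g/mol = 9739 g.
Rise: 9739 g / 206,000 L × 1000 = 47.28 mg/L.

47.3 ppm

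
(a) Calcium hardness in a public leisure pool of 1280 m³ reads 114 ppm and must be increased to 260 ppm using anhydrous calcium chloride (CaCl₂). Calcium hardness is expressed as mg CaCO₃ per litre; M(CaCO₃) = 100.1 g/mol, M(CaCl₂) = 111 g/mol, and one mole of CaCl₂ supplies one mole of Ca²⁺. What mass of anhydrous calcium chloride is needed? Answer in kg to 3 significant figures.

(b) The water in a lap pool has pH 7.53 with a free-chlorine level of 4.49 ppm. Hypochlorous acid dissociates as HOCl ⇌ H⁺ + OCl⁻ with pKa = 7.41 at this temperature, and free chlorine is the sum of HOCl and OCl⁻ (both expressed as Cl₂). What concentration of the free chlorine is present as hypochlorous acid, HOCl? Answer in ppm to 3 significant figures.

(a) 207 kg; (b) 1.94 ppm

(a) Volume: 1280 m³ = 1,280,000 L.
(a) Hardness to add: (260 − 114) = 146 mg/L as CaCO₃ × 1,280,000 L = 186,900 g as CaCO₃.
(a) Moles of Ca²⁺ (1 mol Ca²⁺ ≡ 1 mol CaCO₃): 186,900 / 100.1 g/mol = 1867 mol.
(a) Mass of CaCl₂: 1867 × 111 = 207,200 g.

(b) [OCl⁻]/[HOCl] = 10^(pH − pKa) = 10^(7.53 − 7.41) = 10^0.12 = 1.318.
(b) Fraction as HOCl = 1 / (1 + 1.318) = 0.4314.
(b) HOCl = 0.4314 × 4.49 ppm = 1.937 ppm.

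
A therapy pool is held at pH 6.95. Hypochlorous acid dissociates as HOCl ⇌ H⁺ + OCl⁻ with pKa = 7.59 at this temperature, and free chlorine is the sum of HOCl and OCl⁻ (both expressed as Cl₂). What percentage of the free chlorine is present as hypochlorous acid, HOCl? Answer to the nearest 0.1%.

81.4%

[OCl⁻]/[HOCl] = 10^(pH − pKa) = 10^(6.95 − 7.59) = 10^-0.64 = 0.2291.
Fraction as HOCl = 1 / (1 + 0.2291) = 0.8136.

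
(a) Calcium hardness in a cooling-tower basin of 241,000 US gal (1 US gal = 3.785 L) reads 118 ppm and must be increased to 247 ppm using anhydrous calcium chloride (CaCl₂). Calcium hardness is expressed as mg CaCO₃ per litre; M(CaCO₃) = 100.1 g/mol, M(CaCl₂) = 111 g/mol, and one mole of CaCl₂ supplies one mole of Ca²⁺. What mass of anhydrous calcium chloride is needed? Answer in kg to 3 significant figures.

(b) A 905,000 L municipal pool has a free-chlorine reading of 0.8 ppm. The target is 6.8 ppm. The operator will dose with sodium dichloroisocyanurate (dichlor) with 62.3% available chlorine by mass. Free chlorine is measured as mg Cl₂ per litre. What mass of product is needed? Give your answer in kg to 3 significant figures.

(a) Volume: 241,000 US gal × 3.785 L/gal = 912,185 L.
(a) Hardness to add: (247 − 118) = 129 mg/L as CaCO₃ × 912,185 L = 117,700 g as CaCO₃.
(a) Moles of Ca²⁺ (1 mol Ca²⁺ ≡ 1 mol CaCO₃): 117,700 / 100.1 g/mol = 1176 mol.
(a) Mass of CaCl₂: 1176 × 111 = 130,500 g.

(b) Chlorine deficit: 6.8 − 0.8 = 6 ppm = 6 mg/L as Cl₂.
(b) Cl₂ equivalent needed: 6 mg/L × 905,000 L = 5,430,000 mg = 5430 g.
(b) Product at 62.3% available chlorine: 5430 / 0.623 = 8716 g.

(a) 130 kg; (b) 8.72 kg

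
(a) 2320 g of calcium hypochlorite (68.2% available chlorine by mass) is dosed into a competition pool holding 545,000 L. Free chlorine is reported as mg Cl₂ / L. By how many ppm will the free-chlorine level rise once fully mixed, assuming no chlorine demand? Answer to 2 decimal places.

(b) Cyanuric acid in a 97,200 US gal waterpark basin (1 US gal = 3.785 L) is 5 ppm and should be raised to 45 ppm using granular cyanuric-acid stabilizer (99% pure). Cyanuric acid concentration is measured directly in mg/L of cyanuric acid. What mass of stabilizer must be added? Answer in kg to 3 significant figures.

(a) Available chlorine delivered: 2320 g × 0.682 = 1582 g as Cl₂.
(a) Concentration rise: 1582 g / 545,000 L = 2.903 mg/L = 2.90 ppm.

(b) Volume: 97,200 US gal × 3.785 L/gal = 367,902 L.
(b) CYA to add: (45 − 5) = 40 mg/L × 367,902 L = 14,720 g cyanuric acid.
(b) At 99% purity: 14,720 / 0.99 = 14,860 g product.

(a) 2.90 ppm; (b) 14.9 kg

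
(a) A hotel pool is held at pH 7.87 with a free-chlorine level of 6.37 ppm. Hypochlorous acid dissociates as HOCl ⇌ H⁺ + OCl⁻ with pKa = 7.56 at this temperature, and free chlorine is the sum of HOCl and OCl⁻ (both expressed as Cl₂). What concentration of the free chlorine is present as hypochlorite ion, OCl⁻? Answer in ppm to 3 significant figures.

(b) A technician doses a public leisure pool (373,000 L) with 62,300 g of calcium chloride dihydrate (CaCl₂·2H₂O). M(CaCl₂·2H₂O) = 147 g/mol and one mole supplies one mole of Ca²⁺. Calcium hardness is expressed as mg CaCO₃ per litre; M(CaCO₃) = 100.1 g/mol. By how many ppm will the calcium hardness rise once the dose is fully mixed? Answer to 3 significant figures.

(a) 4.28 ppm; (b) 114 ppm

(a) [OCl⁻]/[HOCl] = 10^(pH − pKa) = 10^(7.87 − 7.56) = 10^0.31 = 2.042.
(a) Fraction as HOCl = 1 / (1 + 2.042) = 0.3288.
(a) OCl⁻ = (1 − 0.3288) × 6.37 ppm = 4.276 ppm.

(b) Moles of Ca²⁺: 62,300 g ÷ 147 g/mol = 423.8 mol.
(b) As CaCO₃: 423.8 mol × 100.1 g/mol = 42,420 g.
(b) Rise: 42,420 g / 373,000 L × 1000 = 113.7 mg/L.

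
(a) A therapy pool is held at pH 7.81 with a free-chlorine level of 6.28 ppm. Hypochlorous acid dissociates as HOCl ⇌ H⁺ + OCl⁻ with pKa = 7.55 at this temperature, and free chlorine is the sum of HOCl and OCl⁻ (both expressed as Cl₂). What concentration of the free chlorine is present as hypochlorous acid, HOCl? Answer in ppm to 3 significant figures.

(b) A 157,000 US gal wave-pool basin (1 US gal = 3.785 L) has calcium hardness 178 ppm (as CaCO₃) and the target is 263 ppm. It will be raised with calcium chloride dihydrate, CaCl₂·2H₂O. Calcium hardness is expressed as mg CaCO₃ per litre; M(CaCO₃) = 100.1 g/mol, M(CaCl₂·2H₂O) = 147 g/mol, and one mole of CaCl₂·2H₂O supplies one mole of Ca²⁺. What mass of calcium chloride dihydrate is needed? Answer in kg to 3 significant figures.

(a) 2.23 ppm; (b) 74.2 kg

(a) [OCl⁻]/[HOCl] = 10^(pH − pKa) = 10^(7.81 − 7.55) = 10^0.26 = 1.82.
(a) Fraction as HOCl = 1 / (1 + 1.82) = 0.3546.
(a) HOCl = 0.3546 × 6.28 ppm = 2.227 ppm.

(b) Volume: 157,000 US gal × 3.785 L/gal = 594,245 L.
(b) Hardness to add: (263 − 178) = 85 mg/L as CaCO₃ × 594,245 L = 50,510 g as CaCO₃.
(b) Moles of Ca²⁺ (1 mol Ca²⁺ ≡ 1 mol CaCO₃): 50,510 / 100.1 g/mol = 504.6 mol.
(b) Mass of CaCl₂·2H₂O: 504.6 × 147 = 74,180 g.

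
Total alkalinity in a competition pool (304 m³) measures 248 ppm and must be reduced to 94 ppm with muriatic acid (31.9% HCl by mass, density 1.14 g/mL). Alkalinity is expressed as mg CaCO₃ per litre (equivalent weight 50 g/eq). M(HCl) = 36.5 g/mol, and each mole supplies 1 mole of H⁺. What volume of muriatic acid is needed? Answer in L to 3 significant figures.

94.0 L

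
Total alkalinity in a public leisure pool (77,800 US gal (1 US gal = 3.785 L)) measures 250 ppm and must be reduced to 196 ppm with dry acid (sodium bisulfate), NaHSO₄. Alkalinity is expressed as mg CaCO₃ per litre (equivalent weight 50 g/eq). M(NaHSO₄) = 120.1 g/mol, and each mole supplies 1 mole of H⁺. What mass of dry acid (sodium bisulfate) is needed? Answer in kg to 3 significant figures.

38.2 kg

Volume: 77,800 US gal × 3.785 L/gal = 294,473 L.
Alkalinity to neutralize: (250 − 196) = 54 mg/L as CaCO₃ × 294,473 L = 15,900 g as CaCO₃.
Equivalents of H⁺ required: 15,900 ÷ 50 g/eq = 318 eq = 318 mol NaHSO₄.
Mass of NaHSO₄: 318 × 120.1 = 38,200 g.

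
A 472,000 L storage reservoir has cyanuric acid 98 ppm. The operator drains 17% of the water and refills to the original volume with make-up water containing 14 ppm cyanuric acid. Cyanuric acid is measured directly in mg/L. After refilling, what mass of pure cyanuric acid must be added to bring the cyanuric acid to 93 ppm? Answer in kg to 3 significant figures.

4.38 kg

After draining 17% and refilling: 98 × 0.83 + 14 × 0.17 = 83.72 ppm.
Deficit to target: 93 − 83.72 = 9.28 mg/L.
Mass: 9.28 mg/L × 472,000 L = 4380 g cyanuric acid.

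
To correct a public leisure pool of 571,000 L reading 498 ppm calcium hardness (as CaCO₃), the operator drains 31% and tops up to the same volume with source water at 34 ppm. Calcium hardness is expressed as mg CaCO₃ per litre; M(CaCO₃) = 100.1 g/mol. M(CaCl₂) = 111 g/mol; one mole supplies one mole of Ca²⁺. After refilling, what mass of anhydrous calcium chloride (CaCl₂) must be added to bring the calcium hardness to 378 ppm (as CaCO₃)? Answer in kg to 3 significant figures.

15.1 kg

After draining 31% and refilling: 498 × 0.69 + 34 × 0.31 = 354.16 ppm.
Deficit to target: 378 − 354.16 = 23.84 mg/L.
As CaCO₃: 23.84 mg/L × 571,000 L = 13,610 g; ÷ 100.1 = 136 mol Ca²⁺.
Mass: 136 × 111 = 15,090 g.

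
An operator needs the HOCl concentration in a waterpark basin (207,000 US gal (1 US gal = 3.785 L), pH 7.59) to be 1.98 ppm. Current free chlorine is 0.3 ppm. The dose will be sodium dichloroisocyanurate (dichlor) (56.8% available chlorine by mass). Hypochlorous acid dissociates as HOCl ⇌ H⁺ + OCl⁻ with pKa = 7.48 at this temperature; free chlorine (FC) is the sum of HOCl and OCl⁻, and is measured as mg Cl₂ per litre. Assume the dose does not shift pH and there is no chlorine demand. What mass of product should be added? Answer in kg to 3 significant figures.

5.84 kg

Volume: 207,000 US gal × 3.785 L/gal = 783,495 L.
[OCl⁻]/[HOCl] = 10^(pH − pKa) = 10^(7.59 − 7.48) = 1.288; fraction as HOCl = 1/(1 + 1.288) = 0.437.
Free chlorine required for 1.98 ppm HOCl: 1.98 / 0.437 = 4.531 ppm.
FC to add: 4.531 − 0.3 = 4.231 mg/L as Cl₂.
Cl₂ equivalent: 4.231 mg/L × 783,495 L = 3315 g.
Product at 56.8% available Cl: 3315 / 0.568 = 5836 g.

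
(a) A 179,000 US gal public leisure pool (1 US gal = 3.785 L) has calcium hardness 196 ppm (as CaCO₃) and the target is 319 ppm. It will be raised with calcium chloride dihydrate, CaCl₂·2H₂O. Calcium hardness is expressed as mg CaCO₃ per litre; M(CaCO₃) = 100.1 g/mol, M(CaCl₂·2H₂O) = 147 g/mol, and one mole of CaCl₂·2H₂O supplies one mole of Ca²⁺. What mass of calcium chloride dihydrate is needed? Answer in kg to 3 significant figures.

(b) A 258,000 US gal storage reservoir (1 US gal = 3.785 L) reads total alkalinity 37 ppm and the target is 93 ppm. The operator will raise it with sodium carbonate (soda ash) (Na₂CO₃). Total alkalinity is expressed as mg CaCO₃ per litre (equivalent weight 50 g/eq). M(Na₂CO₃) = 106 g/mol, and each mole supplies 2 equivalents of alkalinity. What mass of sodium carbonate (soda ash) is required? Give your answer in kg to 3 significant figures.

(a) Volume: 179,000 US gal × 3.785 L/gal = 677,515 L.
(a) Hardness to add: (319 − 196) = 123 mg/L as CaCO₃ × 677,515 L = 83,330 g as CaCO₃.
(a) Moles of Ca²⁺ (1 mol Ca²⁺ ≡ 1 mol CaCO₃): 83,330 / 100.1 g/mol = 832.5 mol.
(a) Mass of CaCl₂·2H₂O: 832.5 × 147 = 122,400 g.

(b) Volume: 258,000 US gal × 3.785 L/gal = 976,530 L.
(b) Alkalinity to add: (93 − 37) = 56 mg/L as CaCO₃ × 976,530 L = 54,690 g as CaCO₃.
(b) Equivalents: 54,690 g ÷ 50 g/eq = 1094 eq.
(b) Each mole of Na₂CO₃ supplies 2 eq, so 1094 / 2 = 546.9 mol.
(b) Mass: 546.9 mol × 106 g/mol = 57,970 g.

(a) 122 kg; (b) 58.0 kg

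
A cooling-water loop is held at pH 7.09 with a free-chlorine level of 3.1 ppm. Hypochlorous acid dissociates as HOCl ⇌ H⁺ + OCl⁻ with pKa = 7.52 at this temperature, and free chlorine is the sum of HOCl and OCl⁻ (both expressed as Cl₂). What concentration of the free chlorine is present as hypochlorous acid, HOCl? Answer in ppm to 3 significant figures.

2.26 ppm

[OCl⁻]/[HOCl] = 10^(pH − pKa) = 10^(7.09 − 7.52) = 10^-0.43 = 0.3715.
Fraction as HOCl = 1 / (1 + 0.3715) = 0.7291.
HOCl = 0.7291 × 3.1 ppm = 2.26 ppm.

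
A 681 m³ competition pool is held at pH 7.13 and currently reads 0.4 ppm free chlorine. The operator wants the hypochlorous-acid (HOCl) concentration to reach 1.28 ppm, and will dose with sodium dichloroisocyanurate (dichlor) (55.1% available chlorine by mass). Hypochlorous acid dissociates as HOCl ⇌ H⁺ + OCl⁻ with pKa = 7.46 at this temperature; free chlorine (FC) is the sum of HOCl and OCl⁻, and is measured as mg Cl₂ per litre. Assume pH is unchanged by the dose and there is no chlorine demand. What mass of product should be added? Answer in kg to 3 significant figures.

1.83 kg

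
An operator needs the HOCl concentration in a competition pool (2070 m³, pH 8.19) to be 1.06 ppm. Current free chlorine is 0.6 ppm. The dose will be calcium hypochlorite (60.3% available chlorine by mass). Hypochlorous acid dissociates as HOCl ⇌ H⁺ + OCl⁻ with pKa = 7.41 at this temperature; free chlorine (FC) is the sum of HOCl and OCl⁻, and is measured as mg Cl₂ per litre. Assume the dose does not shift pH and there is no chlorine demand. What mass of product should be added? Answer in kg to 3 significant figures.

23.5 kg

Volume: 2070 m³ = 2,070,000 L.
[OCl⁻]/[HOCl] = 10^(pH − pKa) = 10^(8.19 − 7.41) = 6.026; fraction as HOCl = 1/(1 + 6.026) = 0.1423.
Free chlorine required for 1.06 ppm HOCl: 1.06 / 0.1423 = 7.447 ppm.
FC to add: 7.447 − 0.6 = 6.847 mg/L as Cl₂.
Cl₂ equivalent: 6.847 mg/L × 2,070,000 L = 14,170 g.
Product at 60.3% available Cl: 14,170 / 0.603 = 23,510 g.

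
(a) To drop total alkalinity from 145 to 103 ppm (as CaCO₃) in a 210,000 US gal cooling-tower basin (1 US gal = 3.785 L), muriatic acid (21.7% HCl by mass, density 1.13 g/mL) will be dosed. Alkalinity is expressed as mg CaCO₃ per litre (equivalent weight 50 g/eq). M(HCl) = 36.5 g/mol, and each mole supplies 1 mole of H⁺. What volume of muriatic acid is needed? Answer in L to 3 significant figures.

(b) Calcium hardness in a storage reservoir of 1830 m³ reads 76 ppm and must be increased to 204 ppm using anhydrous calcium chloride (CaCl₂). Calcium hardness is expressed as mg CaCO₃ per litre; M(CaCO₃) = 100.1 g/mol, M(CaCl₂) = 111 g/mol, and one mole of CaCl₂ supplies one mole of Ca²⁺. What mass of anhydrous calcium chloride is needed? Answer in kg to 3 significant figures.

(a) 99.4 L; (b) 260 kg

(a) Volume: 210,000 US gal × 3.785 L/gal = 794,850 L.
(a) Alkalinity to neutralize: (145 − 103) = 42 mg/L as CaCO₃ × 794,850 L = 33,380 g as CaCO₃.
(a) Equivalents of H⁺ required: 33,380 ÷ 50 g/eq = 667.7 eq = 667.7 mol HCl.
(a) Mass of HCl: 667.7 × 36.5 = 24,370 g.
(a) Mass of 21.7% solution: 24,370 / 0.217 = 112,300 g.
(a) Volume: 112,300 g ÷ 1.13 g/mL = 99,380 mL.

(b) Volume: 1830 m³ = 1,830,000 L.
(b) Hardness to add: (204 − 76) = 128 mg/L as CaCO₃ × 1,830,000 L = 234,200 g as CaCO₃.
(b) Moles of Ca²⁺ (1 mol Ca²⁺ ≡ 1 mol CaCO₃): 234,200 / 100.1 g/mol = 2340 mol.
(b) Mass of CaCl₂: 2340 × 111 = 259,700 g.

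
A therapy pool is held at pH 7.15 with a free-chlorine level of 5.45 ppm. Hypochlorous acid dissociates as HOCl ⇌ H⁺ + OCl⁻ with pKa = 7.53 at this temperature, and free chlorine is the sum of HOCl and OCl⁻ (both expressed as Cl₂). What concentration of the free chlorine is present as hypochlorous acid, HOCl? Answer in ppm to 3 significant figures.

3.85 ppm

[OCl⁻]/[HOCl] = 10^(pH − pKa) = 10^(7.15 − 7.53) = 10^-0.38 = 0.4169.
Fraction as HOCl = 1 / (1 + 0.4169) = 0.7058.
HOCl = 0.7058 × 5.45 ppm = 3.847 ppm.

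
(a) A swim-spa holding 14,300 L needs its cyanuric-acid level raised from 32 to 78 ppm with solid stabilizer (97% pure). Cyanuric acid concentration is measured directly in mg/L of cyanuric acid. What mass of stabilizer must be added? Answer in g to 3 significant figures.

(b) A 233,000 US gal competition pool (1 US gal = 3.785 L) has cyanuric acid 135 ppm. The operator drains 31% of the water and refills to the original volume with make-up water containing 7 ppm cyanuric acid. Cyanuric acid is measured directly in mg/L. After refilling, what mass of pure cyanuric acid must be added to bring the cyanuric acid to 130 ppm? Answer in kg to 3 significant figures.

(a) 678 g; (b) 30.6 kg

(a) CYA to add: (78 − 32) = 46 mg/L × 14,300 L = 657.8 g cyanuric acid.
(a) At 97% purity: 657.8 / 0.97 = 678.1 g product.

(b) Volume: 233,000 US gal × 3.785 L/gal = 881,905 L.
(b) After draining 31% and refilling: 135 × 0.69 + 7 × 0.31 = 95.32 ppm.
(b) Deficit to target: 130 − 95.32 = 34.68 mg/L.
(b) Mass: 34.68 mg/L × 881,905 L = 30,580 g cyanuric acid.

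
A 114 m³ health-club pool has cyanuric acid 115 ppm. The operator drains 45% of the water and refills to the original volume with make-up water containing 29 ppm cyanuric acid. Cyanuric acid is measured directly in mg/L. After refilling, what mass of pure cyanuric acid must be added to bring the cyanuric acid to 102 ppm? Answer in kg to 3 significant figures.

Volume: 114 m³ = 114,000 L.
After draining 45% and refilling: 115 × 0.55 + 29 × 0.45 = 76.3 ppm.
Deficit to target: 102 − 76.3 = 25.7 mg/L.
Mass: 25.7 mg/L × 114,000 L = 2930 g cyanuric acid.

2.93 kg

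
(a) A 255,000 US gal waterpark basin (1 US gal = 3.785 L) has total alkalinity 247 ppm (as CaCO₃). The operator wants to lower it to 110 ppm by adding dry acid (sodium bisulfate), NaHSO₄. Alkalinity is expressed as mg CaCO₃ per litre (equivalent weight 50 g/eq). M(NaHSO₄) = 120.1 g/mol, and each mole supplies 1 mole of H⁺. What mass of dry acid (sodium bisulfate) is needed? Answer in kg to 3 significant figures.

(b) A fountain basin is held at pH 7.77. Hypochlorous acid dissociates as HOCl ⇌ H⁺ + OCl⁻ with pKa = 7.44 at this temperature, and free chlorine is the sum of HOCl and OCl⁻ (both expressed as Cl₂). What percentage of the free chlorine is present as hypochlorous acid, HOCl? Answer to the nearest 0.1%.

(a) 318 kg; (b) 31.9%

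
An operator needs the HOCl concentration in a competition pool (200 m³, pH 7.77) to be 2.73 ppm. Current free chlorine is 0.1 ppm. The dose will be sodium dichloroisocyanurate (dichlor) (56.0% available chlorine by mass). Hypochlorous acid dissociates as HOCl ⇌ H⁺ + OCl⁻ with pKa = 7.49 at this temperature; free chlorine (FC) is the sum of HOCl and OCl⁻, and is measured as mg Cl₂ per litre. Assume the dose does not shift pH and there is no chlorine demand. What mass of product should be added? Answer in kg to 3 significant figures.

2.80 kg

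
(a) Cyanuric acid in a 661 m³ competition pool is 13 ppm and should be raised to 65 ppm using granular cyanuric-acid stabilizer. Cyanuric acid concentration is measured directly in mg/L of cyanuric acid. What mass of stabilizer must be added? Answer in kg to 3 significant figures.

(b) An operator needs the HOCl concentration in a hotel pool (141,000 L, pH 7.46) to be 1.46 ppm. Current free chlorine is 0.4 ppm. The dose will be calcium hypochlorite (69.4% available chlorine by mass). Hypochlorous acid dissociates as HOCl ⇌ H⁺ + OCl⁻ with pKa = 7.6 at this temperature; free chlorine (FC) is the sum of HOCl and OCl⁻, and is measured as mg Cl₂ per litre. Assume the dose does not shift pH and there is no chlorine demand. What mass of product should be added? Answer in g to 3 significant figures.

(a) 34.4 kg; (b) 430 g

(a) Volume: 661 m³ = 661,000 L.
(a) CYA to add: (65 − 13) = 52 mg/L × 661,000 L = 34,370 g cyanuric acid.

(b) [OCl⁻]/[HOCl] = 10^(pH − pKa) = 10^(7.46 − 7.6) = 0.7244; fraction as HOCl = 1/(1 + 0.7244) = 0.5799.
(b) Free chlorine required for 1.46 ppm HOCl: 1.46 / 0.5799 = 2.518 ppm.
(b) FC to add: 2.518 − 0.4 = 2.118 mg/L as Cl₂.
(b) Cl₂ equivalent: 2.118 mg/L × 141,000 L = 298.6 g.
(b) Product at 69.4% available Cl: 298.6 / 0.694 = 430.2 g.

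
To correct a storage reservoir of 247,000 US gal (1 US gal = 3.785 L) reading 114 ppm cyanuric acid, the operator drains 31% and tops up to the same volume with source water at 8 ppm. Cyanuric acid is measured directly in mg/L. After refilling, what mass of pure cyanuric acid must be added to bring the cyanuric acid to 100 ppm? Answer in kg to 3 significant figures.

Volume: 247,000 US gal × 3.785 L/gal = 934,895 L.
After draining 31% and refilling: 114 × 0.69 + 8 × 0.31 = 81.14 ppm.
Deficit to target: 100 − 81.14 = 18.86 mg/L.
Mass: 18.86 mg/L × 934,895 L = 17,630 g cyanuric acid.

17.6 kg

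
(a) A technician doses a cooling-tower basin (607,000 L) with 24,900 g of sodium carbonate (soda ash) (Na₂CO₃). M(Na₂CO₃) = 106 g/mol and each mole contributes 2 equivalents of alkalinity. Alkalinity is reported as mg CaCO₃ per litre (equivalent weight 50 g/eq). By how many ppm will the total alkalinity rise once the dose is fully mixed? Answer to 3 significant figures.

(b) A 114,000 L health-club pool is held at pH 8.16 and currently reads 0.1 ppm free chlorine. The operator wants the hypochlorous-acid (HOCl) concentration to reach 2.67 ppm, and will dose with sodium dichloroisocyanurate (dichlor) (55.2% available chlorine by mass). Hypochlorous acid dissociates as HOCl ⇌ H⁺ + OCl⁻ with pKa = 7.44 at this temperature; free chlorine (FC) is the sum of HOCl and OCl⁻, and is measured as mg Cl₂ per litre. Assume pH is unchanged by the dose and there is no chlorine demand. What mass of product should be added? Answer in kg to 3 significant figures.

(a) 38.7 ppm; (b) 3.42 kg

(a) Moles of Na₂CO₃: 24,900 g ÷ 106 g/mol = 234.9 mol → 469.8 eq of alkalinity.
(a) As CaCO₃: 469.8 eq × 50 g/eq = 23,490 g.
(a) Rise: 23,490 g / 607,000 L × 1000 = 38.7 mg/L.

(b) [OCl⁻]/[HOCl] = 10^(pH − pKa) = 10^(8.16 − 7.44) = 5.248; fraction as HOCl = 1/(1 + 5.248) = 0.16.
(b) Free chlorine required for 2.67 ppm HOCl: 2.67 / 0.16 = 16.68 ppm.
(b) FC to add: 16.68 − 0.1 = 16.58 mg/L as Cl₂.
(b) Cl₂ equivalent: 16.58 mg/L × 114,000 L = 1890 g.
(b) Product at 55.2% available Cl: 1890 / 0.552 = 3425 g.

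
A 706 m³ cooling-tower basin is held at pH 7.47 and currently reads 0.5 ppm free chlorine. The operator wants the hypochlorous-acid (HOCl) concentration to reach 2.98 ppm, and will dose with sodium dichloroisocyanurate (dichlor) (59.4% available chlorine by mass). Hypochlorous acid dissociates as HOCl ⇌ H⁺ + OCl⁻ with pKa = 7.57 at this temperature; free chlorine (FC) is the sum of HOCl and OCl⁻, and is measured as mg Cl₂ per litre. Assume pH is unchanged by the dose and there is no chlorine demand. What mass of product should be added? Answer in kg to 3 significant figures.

Volume: 706 m³ = 706,000 L.
[OCl⁻]/[HOCl] = 10^(pH − pKa) = 10^(7.47 − 7.57) = 0.7943; fraction as HOCl = 1/(1 + 0.7943) = 0.5573.
Free chlorine required for 2.98 ppm HOCl: 2.98 / 0.5573 = 5.347 ppm.
FC to add: 5.347 − 0.5 = 4.847 mg/L as Cl₂.
Cl₂ equivalent: 4.847 mg/L × 706,000 L = 3422 g.
Product at 59.4% available Cl: 3422 / 0.594 = 5761 g.

5.76 kg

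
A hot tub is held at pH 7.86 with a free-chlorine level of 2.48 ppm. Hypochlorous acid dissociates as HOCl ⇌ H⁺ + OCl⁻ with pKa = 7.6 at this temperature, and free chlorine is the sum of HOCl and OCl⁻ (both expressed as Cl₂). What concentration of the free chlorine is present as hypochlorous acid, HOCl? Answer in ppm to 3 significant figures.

[OCl⁻]/[HOCl] = 10^(pH − pKa) = 10^(7.86 − 7.6) = 10^0.26 = 1.82.
Fraction as HOCl = 1 / (1 + 1.82) = 0.3546.
HOCl = 0.3546 × 2.48 ppm = 0.8795 ppm.

0.880 ppm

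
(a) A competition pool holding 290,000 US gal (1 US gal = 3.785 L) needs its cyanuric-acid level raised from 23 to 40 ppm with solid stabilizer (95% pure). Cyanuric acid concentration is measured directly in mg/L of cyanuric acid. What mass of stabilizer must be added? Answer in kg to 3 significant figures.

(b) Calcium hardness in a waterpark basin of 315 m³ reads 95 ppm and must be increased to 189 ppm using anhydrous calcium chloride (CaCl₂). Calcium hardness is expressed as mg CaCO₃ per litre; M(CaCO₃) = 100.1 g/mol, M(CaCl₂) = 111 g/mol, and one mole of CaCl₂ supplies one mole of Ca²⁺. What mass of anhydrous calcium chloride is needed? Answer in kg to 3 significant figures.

(a) 19.6 kg; (b) 32.8 kg

(a) Volume: 290,000 US gal × 3.785 L/gal = 1,097,650 L.
(a) CYA to add: (40 − 23) = 17 mg/L × 1,097,650 L = 18,660 g cyanuric acid.
(a) At 95% purity: 18,660 / 0.95 = 19,640 g product.

(b) Volume: 315 m³ = 315,000 L.
(b) Hardness to add: (189 − 95) = 94 mg/L as CaCO₃ × 315,000 L = 29,610 g as CaCO₃.
(b) Moles of Ca²⁺ (1 mol Ca²⁺ ≡ 1 mol CaCO₃): 29,610 / 100.1 g/mol = 295.8 mol.
(b) Mass of CaCl₂: 295.8 × 111 = 32,830 g.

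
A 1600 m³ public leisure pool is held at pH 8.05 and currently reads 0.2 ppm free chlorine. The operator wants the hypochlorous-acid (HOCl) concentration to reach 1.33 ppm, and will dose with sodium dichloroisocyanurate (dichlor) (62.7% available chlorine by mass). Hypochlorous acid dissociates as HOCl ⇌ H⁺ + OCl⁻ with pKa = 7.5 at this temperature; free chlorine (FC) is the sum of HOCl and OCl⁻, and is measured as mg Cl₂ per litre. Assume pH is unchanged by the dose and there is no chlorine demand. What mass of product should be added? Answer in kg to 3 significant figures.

Volume: 1600 m³ = 1,600,000 L.
[OCl⁻]/[HOCl] = 10^(pH − pKa) = 10^(8.05 − 7.5) = 3.548; fraction as HOCl = 1/(1 + 3.548) = 0.2199.
Free chlorine required for 1.33 ppm HOCl: 1.33 / 0.2199 = 6.049 ppm.
FC to add: 6.049 − 0.2 = 5.849 mg/L as Cl₂.
Cl₂ equivalent: 5.849 mg/L × 1,600,000 L = 9358 g.
Product at 62.7% available Cl: 9358 / 0.627 = 14,930 g.

14.9 kg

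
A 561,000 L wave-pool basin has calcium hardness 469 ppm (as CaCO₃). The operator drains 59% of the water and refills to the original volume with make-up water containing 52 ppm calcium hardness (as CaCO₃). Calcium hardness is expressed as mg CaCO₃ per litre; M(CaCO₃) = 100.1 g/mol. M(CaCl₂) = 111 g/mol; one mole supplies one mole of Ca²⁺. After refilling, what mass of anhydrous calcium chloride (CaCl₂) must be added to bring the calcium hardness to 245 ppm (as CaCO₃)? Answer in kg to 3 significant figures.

After draining 59% and refilling: 469 × 0.41 + 52 × 0.59 = 222.97 ppm.
Deficit to target: 245 − 222.97 = 22.03 mg/L.
As CaCO₃: 22.03 mg/L × 561,000 L = 12,360 g; ÷ 100.1 = 123.5 mol Ca²⁺.
Mass: 123.5 × 111 = 13,700 g.

13.7 kg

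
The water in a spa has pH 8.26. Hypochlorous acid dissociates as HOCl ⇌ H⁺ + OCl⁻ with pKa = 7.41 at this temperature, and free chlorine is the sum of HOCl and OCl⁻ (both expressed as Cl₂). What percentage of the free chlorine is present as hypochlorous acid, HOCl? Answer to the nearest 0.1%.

12.4%

[OCl⁻]/[HOCl] = 10^(pH − pKa) = 10^(8.26 − 7.41) = 10^0.85 = 7.079.
Fraction as HOCl = 1 / (1 + 7.079) = 0.1238.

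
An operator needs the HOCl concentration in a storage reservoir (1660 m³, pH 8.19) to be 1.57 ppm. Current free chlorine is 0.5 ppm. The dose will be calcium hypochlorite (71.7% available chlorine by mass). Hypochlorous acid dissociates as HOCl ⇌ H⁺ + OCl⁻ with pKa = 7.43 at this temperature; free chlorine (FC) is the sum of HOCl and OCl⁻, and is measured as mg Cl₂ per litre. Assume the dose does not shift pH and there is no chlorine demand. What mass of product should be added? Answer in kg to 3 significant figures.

Volume: 1660 m³ = 1,660,000 L.
[OCl⁻]/[HOCl] = 10^(pH − pKa) = 10^(8.19 − 7.43) = 5.754; fraction as HOCl = 1/(1 + 5.754) = 0.1481.
Free chlorine required for 1.57 ppm HOCl: 1.57 / 0.1481 = 10.6 ppm.
FC to add: 10.6 − 0.5 = 10.1 mg/L as Cl₂.
Cl₂ equivalent: 10.1 mg/L × 1,660,000 L = 16,770 g.
Product at 71.7% available Cl: 16,770 / 0.717 = 23,390 g.

23.4 kg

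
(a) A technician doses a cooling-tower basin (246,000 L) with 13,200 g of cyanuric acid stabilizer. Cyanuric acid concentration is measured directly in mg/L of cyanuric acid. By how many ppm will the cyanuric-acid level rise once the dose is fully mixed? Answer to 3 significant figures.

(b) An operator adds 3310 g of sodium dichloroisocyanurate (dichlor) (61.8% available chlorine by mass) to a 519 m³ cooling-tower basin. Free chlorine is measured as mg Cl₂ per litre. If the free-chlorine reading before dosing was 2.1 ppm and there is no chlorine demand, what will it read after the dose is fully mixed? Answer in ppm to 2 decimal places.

(a) 53.7 ppm; (b) 6.04 ppm

(a) Rise: 13,200 g / 246,000 L × 1000 = 53.66 mg/L.

(b) Volume: 519 m³ = 519,000 L.
(b) Available chlorine delivered: 3310 g × 0.618 = 2046 g as Cl₂.
(b) Concentration rise: 2046 g / 519,000 L = 3.941 mg/L = 3.94 ppm.
(b) Final FC: 2.1 + 3.94 = 6.04 ppm.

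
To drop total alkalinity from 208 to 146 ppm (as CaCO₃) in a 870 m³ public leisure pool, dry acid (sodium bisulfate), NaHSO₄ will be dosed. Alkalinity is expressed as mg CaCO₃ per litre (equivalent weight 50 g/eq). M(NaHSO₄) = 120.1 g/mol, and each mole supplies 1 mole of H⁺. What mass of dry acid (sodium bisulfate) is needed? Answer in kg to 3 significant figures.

Volume: 870 m³ = 870,000 L.
Alkalinity to neutralize: (208 − 146) = 62 mg/L as CaCO₃ × 870,000 L = 53,940 g as CaCO₃.
Equivalents of H⁺ required: 53,940 ÷ 50 g/eq = 1079 eq = 1079 mol NaHSO₄.
Mass of NaHSO₄: 1079 × 120.1 = 129,600 g.

130 kg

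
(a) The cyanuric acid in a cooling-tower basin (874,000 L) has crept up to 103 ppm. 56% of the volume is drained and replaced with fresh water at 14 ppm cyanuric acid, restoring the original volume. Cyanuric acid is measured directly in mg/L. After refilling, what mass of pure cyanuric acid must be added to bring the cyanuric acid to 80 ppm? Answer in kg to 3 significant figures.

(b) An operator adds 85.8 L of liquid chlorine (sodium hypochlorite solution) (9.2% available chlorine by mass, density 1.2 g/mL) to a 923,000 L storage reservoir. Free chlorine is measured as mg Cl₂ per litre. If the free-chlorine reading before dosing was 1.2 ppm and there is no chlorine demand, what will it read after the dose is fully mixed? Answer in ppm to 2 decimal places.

(a) 23.5 kg; (b) 11.46 ppm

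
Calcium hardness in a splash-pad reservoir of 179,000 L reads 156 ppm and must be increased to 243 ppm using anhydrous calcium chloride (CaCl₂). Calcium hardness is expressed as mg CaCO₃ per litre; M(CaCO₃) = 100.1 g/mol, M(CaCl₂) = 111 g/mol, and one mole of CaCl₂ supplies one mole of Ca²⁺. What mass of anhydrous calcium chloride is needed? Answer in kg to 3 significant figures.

17.3 kg

Hardness to add: (243 − 156) = 87 mg/L as CaCO₃ × 179,000 L = 15,570 g as CaCO₃.
Moles of Ca²⁺ (1 mol Ca²⁺ ≡ 1 mol CaCO₃): 15,570 / 100.1 g/mol = 155.6 mol.
Mass of CaCl₂: 155.6 × 111 = 17,270 g.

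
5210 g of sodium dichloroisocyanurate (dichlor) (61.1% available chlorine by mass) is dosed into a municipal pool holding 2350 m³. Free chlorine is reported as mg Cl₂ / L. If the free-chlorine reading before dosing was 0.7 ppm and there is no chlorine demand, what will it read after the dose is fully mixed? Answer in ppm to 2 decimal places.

2.05 ppm

Volume: 2350 m³ = 2,350,000 L.
Available chlorine delivered: 5210 g × 0.611 = 3183 g as Cl₂.
Concentration rise: 3183 g / 2,350,000 L = 1.355 mg/L = 1.35 ppm.
Final FC: 0.7 + 1.35 = 2.05 ppm.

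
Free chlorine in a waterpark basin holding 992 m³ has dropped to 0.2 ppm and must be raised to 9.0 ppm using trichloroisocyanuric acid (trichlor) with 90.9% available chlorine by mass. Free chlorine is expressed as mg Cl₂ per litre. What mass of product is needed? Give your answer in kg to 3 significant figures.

9.60 kg

Volume: 992 m³ = 992,000 L.
Chlorine deficit: 9.0 − 0.2 = 8.8 ppm = 8.8 mg/L as Cl₂.
Cl₂ equivalent needed: 8.8 mg/L × 992,000 L = 8,730,000 mg = 8730 g.
Product at 90.9% available chlorine: 8730 / 0.909 = 9604 g.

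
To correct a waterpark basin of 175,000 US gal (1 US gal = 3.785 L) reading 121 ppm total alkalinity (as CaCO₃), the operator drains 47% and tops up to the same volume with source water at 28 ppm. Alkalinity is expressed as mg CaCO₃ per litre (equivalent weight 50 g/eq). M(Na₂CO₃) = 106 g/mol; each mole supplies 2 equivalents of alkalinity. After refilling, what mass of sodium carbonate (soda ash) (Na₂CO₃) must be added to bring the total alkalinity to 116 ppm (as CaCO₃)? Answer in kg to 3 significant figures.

Volume: 175,000 US gal × 3.785 L/gal = 662,375 L.
After draining 47% and refilling: 121 × 0.53 + 28 × 0.47 = 77.29 ppm.
Deficit to target: 116 − 77.29 = 38.71 mg/L.
As CaCO₃: 38.71 mg/L × 662,375 L = 25,640 g; ÷ 50 g/eq ÷ 2 = 256.4 mol Na₂CO₃.
Mass: 256.4 × 106 = 27,180 g.

27.2 kg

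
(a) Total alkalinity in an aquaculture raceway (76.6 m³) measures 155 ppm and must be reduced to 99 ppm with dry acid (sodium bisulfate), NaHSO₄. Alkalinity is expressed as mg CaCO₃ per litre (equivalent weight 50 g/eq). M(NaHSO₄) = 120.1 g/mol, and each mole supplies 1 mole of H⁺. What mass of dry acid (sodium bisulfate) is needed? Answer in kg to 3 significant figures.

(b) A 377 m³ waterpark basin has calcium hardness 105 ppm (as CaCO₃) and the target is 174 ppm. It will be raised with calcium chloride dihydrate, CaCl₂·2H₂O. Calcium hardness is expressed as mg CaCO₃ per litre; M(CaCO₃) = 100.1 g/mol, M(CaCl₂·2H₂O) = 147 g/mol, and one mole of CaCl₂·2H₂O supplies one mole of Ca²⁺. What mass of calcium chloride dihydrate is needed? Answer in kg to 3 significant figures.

(a) Volume: 76.6 m³ = 76,600 L.
(a) Alkalinity to neutralize: (155 − 99) = 56 mg/L as CaCO₃ × 76,600 L = 4290 g as CaCO₃.
(a) Equivalents of H⁺ required: 4290 ÷ 50 g/eq = 85.79 eq = 85.79 mol NaHSO₄.
(a) Mass of NaHSO₄: 85.79 × 120.1 = 10,300 g.

(b) Volume: 377 m³ = 377,000 L.
(b) Hardness to add: (174 − 105) = 69 mg/L as CaCO₃ × 377,000 L = 26,010 g as CaCO₃.
(b) Moles of Ca²⁺ (1 mol Ca²⁺ ≡ 1 mol CaCO₃): 26,010 / 100.1 g/mol = 259.9 mol.
(b) Mass of CaCl₂·2H₂O: 259.9 × 147 = 38,200 g.

(a) 10.3 kg; (b) 38.2 kg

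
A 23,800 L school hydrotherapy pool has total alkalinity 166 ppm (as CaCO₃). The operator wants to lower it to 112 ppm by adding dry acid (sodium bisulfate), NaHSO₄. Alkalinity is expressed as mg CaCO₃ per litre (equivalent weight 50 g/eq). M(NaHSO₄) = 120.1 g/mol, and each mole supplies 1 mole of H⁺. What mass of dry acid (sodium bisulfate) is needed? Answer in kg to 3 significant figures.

3.09 kg

Alkalinity to neutralize: (166 − 112) = 54 mg/L as CaCO₃ × 23,800 L = 1285 g as CaCO₃.
Equivalents of H⁺ required: 1285 ÷ 50 g/eq = 25.7 eq = 25.7 mol NaHSO₄.
Mass of NaHSO₄: 25.7 × 120.1 = 3087 g.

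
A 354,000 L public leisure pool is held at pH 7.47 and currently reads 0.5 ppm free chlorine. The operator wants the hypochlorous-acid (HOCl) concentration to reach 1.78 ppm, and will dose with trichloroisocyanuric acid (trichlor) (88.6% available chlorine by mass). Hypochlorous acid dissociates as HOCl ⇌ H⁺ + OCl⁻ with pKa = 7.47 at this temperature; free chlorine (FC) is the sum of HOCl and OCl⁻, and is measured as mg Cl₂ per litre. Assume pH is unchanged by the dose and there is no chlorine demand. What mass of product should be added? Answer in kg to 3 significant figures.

1.22 kg

[OCl⁻]/[HOCl] = 10^(pH − pKa) = 10^(7.47 − 7.47) = 1; fraction as HOCl = 1/(1 + 1) = 0.5.
Free chlorine required for 1.78 ppm HOCl: 1.78 / 0.5 = 3.56 ppm.
FC to add: 3.56 − 0.5 = 3.06 mg/L as Cl₂.
Cl₂ equivalent: 3.06 mg/L × 354,000 L = 1083 g.
Product at 88.6% available Cl: 1083 / 0.886 = 1223 g.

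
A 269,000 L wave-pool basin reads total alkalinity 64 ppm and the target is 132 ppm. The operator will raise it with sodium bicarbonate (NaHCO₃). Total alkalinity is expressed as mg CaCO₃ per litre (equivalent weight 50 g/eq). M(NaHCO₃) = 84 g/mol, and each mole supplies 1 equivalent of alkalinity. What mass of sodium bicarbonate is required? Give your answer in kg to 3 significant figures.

Alkalinity to add: (132 − 64) = 68 mg/L as CaCO₃ × 269,000 L = 18,290 g as CaCO₃.
Equivalents: 18,290 g ÷ 50 g/eq = 365.8 eq.
NaHCO₃ supplies 1 eq per mole → 365.8 mol.
Mass: 365.8 mol × 84 g/mol = 30,730 g.

30.7 kg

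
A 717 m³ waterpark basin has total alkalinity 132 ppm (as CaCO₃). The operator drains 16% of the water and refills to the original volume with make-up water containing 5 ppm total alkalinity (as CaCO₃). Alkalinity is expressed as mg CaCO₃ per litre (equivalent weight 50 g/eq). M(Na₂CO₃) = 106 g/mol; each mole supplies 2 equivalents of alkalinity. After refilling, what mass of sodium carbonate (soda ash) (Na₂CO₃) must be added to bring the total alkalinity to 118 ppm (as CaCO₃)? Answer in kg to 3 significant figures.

4.80 kg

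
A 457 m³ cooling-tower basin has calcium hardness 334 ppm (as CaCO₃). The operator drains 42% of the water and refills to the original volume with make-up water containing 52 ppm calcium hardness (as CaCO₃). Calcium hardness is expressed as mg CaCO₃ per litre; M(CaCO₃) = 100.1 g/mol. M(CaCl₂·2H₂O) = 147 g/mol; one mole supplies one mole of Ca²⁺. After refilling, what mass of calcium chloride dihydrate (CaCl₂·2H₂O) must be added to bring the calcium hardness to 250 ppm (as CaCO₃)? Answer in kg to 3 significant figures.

23.1 kg

Volume: 457 m³ = 457,000 L.
After draining 42% and refilling: 334 × 0.58 + 52 × 0.42 = 215.56 ppm.
Deficit to target: 250 − 215.56 = 34.44 mg/L.
As CaCO₃: 34.44 mg/L × 457,000 L = 15,740 g; ÷ 100.1 = 157.2 mol Ca²⁺.
Mass: 157.2 × 147 = 23,110 g.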